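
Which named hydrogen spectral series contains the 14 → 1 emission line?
Lyman series

The spectral series in hydrogen are named based on the final (lower) energy level:
- Lyman series: n_final = 1 (ultraviolet)
- Balmer series: n_final = 2 (visible/near-UV)
- Paschen series: n_final = 3 (infrared)
- Brackett series: n_final = 4 (infrared)
- Pfund series: n_final = 5 (far infrared)

Since this transition ends at n = 1, it belongs to the Lyman series.

For reference, this 14 → 1 line has photon energy
ΔE = 13.6057 eV × (1/1² - 1/14²) = 13.5362832 eV,
corresponding to wavelength λ = hc/ΔE = 1239.84 eV·nm / 13.5362832 eV = 91.59383 nm in the ultraviolet region.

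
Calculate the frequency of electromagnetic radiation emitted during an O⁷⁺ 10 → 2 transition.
5.05e+16 Hz

First, find the transition energy:
E_10 = -13.6057 × 8² / 10² = -8.70765 eV
E_2 = -13.6057 × 8² / 2² = -217.69120 eV
|ΔE| = |E_2 - E_10| = 208.98355 eV

Convert to Joules: E = 208.98355 eV × (1.602177 × 10⁻¹⁹ J/eV) = 3.3483e-17 J

Using E = hf:
f = E/h = 3.3483e-17 J / (6.62607 × 10⁻³⁴ J·s)
f = 5.05e+16 Hz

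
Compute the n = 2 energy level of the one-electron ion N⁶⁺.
-166.67 eV

For hydrogen-like ions, the energy levels scale with Z²:
E_n = -13.6057 Z² / n² eV

For N⁶⁺ (Z = 7) at n = 2:
E_2 = -13.6057 × 7² / 2²
E_2 = -13.6057 × 49 / 4
E_2 = -666.6793 / 4
E_2 = -166.67 eV

The energy is 49 times more negative than hydrogen at the same n due to the stronger nuclear charge.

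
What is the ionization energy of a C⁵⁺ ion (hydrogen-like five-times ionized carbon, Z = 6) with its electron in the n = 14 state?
2.50 eV

The ionization energy is the energy needed to remove the electron completely (n → ∞).

For a hydrogen-like ion with Z = 6, E_n = -13.6057 Z² / n² eV.

At n = 14: E_14 = -13.6057 × 6² / 14² = -2.49901 eV
At n = ∞: E_∞ = 0 eV

Ionization energy = E_∞ - E_14 = 0 - (-2.49901) = 2.49901 eV
Ionization energy ≈ 2.50 eV

This is also called the binding energy of the electron in state n = 14.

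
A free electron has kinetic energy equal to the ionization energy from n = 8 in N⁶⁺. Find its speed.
1.914e+06 m/s (or 0.638519% of c)

The binding energy at n = 8 for N⁶⁺ is:
E_8 = -13.6057 × 7²/8² = -10.41686406 eV
|E_8| = 10.41686406 eV

Convert to Joules:
KE = 10.41686406 eV × (1.602177 × 10⁻¹⁹ J/eV) = 1.66897e-18 J

Using KE = ½mv²:
v = √(2·KE/m_e)
v = √(2 × 1.66897e-18 J / 9.10938 × 10⁻³¹ kg)
v = 1.914e+06 m/s

This is approximately 0.638519% the speed of light.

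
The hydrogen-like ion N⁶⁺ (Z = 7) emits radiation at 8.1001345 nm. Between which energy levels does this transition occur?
n = 7 → n = 2

First, find the photon energy from the wavelength (hc = 1239.84 eV·nm):
E = hc/λ = 1239.84 eV·nm / 8.1001345 nm = 153.06413 eV

The energy levels of N⁶⁺ satisfy E_n = -13.6057 × 7² / n² eV, so an emission n_i → n_f releases
ΔE = 13.6057 × 7² × (1/n_f² − 1/n_i²) eV.

Setting ΔE equal to the photon energy:
1/n_f² − 1/n_i² = 153.06413 / (13.6057 × 7²) = 0.22959184

Since 1/n_i² must be positive, we need 1/n_f² > 0.22959184, i.e. n_f ≤ 2. For each allowed n_f, solve n_i = (1/n_f² − 0.22959184)^(−1/2) and check whether it is a whole number:
  n_f = 1: 1/n_i² = 1.00000000 − 0.22959184 = 0.77040816 → n_i = 1.139  (not an integer) ✗
  n_f = 2: 1/n_i² = 0.25000000 − 0.22959184 = 0.02040816 → n_i = 7.000  → integer, n_i = 7 ✓

Only n_f = 2 gives an integer upper level, n_i = 7.

The transition is from n = 7 to n = 2 (emission).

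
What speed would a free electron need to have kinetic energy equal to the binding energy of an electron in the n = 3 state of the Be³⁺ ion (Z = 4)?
2.917e+06 m/s (or 0.97% of c)

The binding energy at n = 3 for Be³⁺ is:
E_3 = -13.6057 × 4²/3² = -24.18791 eV
|E_3| = 24.18791 eV

Convert to Joules:
KE = 24.18791 eV × (1.602177 × 10⁻¹⁹ J/eV) = 3.87533e-18 J

Using KE = ½mv²:
v = √(2·KE/m_e)
v = √(2 × 3.87533e-18 J / 9.10938 × 10⁻³¹ kg)
v = 2.917e+06 m/s

This is approximately 0.97% the speed of light.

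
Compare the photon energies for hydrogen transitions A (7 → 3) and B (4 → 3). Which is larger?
7 → 3

Calculate the energy for each transition:

Transition 7 → 3:
ΔE₁ = |E_3 - E_7| = |-13.6057/3² - (-13.6057/7²)|
ΔE₁ = |-1.511744444 - (-0.277667347)| = 1.234077 eV

Transition 4 → 3:
ΔE₂ = |E_3 - E_4| = |-13.6057/3² - (-13.6057/4²)|
ΔE₂ = |-1.511744444 - (-0.850356250)| = 0.661388 eV

Since 1.234077 eV > 0.661388 eV, the transition 7 → 3 emits the more energetic photon.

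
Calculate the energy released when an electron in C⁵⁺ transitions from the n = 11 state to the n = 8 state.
3.60523 eV

The energy levels are E_n = -13.6057 Z² eV / n².

Energy at n = 11: E_11 = -13.6057 × 6² / 11² = -4.04797686 eV
Energy at n = 8: E_8 = -13.6057 × 6² / 8² = -7.65320625 eV

For emission (electron falling to lower state), the photon energy is:
E_photon = E_11 - E_8 = |-4.04797686 - (-7.65320625)|
E_photon = 3.60523 eV

This energy is carried away by the emitted photon.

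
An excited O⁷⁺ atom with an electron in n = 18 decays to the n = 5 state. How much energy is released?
32.143 eV

The energy levels are E_n = -13.6057 Z² eV / n².

Energy at n = 18: E_18 = -13.6057 × 8² / 18² = -2.687546 eV
Energy at n = 5: E_5 = -13.6057 × 8² / 5² = -34.830592 eV

For emission (electron falling to lower state), the photon energy is:
E_photon = E_18 - E_5 = |-2.687546 - (-34.830592)|
E_photon = 32.143 eV

This energy is carried away by the emitted photon.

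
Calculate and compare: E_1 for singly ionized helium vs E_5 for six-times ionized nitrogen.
He⁺ at n = 1 (E = -54.4228 eV)

Using E_n = -13.6057 Z² / n² eV:

He⁺ (Z = 2) at n = 1:
E = -13.6057 × 2² / 1² = -13.6057 × 4 / 1 = -54.4228000 eV

N⁶⁺ (Z = 7) at n = 5:
E = -13.6057 × 7² / 5² = -13.6057 × 49 / 25 = -26.6671720 eV

Since -54.4228000 eV < -26.6671720 eV,
He⁺ at n = 1 is more tightly bound (requires more energy to ionize).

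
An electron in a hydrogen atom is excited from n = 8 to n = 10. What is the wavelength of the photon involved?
16200.2690 nm

First, find the transition energy using E_n = -13.6057 / n² eV:
E_8 = -13.6057 / 8² = -0.212589062500 eV
E_10 = -13.6057 / 10² = -0.136057000000 eV

Photon energy: |ΔE| = |E_10 - E_8| = 0.076532062500 eV

Convert to wavelength using E = hc/λ with hc = 1239.84 eV·nm:
λ = hc/E = 1239.84 eV·nm / 0.076532062500 eV
λ = 16200.2690 nm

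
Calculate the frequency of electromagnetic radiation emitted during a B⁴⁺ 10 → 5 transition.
2.467e+15 Hz

First, find the transition energy:
E_10 = -13.6057 × 5² / 10² = -3.40143 eV
E_5 = -13.6057 × 5² / 5² = -13.60570 eV
|ΔE| = |E_5 - E_10| = 10.20427 eV

Convert to Joules: E = 10.20427 eV × (1.602177 × 10⁻¹⁹ J/eV) = 1.63490e-18 J

Using E = hf:
f = E/h = 1.63490e-18 J / (6.62607 × 10⁻³⁴ J·s)
f = 2.467e+15 Hz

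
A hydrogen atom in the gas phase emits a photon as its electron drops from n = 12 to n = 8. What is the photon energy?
0.118105 eV

The energy levels are E_n = -13.6057 eV / n².

Energy at n = 12: E_12 = -13.6057 / 12² = -0.094484028 eV
Energy at n = 8: E_8 = -13.6057 / 8² = -0.212589063 eV

For emission (electron falling to lower state), the photon energy is:
E_photon = E_12 - E_8 = |-0.094484028 - (-0.212589063)|
E_photon = 0.118105 eV

This energy is carried away by the emitted photon.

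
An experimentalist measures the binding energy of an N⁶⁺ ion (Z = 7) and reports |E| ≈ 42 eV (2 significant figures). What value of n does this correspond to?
n = 4

The exact energy levels follow E_n = -13.6057 Z² / n² eV with Z = 7.

The measured value (-42 eV) is reported to only 2 significant figures, so we must test candidate n values and see which one matches to that precision.

Candidate energies:
  n = 2:  E = -13.6057 × 7² / 2² = -166.669825 eV
  n = 3:  E = -13.6057 × 7² / 3² = -74.075478 eV
  n = 4:  E = -13.6057 × 7² / 4² = -41.667456 eV  ← matches
  n = 5:  E = -13.6057 × 7² / 5² = -26.667172 eV
  n = 6:  E = -13.6057 × 7² / 6² = -18.518869 eV

Checking against the measurement of -42 eV (2 sig figs), only n = 4 agrees:
E_4 = -41.667456 eV, which rounds to -42 eV ✓

Therefore n = 4.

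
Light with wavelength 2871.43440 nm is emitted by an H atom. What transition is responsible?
n = 11 → n = 5

First, find the photon energy from the wavelength (hc = 1239.84 eV·nm):
E = hc/λ = 1239.84 eV·nm / 2871.43440 nm = 0.43178420 eV

The energy levels of hydrogen satisfy E_n = -13.6057 / n² eV, so an emission n_i → n_f releases
ΔE = 13.6057 × (1/n_f² − 1/n_i²) eV.

Setting ΔE equal to the photon energy:
1/n_f² − 1/n_i² = 0.43178420 / 13.6057 = 0.031735537

Since 1/n_i² must be positive, we need 1/n_f² > 0.031735537, i.e. n_f ≤ 5. For each allowed n_f, solve n_i = (1/n_f² − 0.031735537)^(−1/2) and check whether it is a whole number:
  n_f = 1: 1/n_i² = 1.000000000 − 0.031735537 = 0.968264463 → n_i = 1.016  (not an integer) ✗
  n_f = 2: 1/n_i² = 0.250000000 − 0.031735537 = 0.218264463 → n_i = 2.140  (not an integer) ✗
  n_f = 3: 1/n_i² = 0.111111111 − 0.031735537 = 0.079375574 → n_i = 3.549  (not an integer) ✗
  n_f = 4: 1/n_i² = 0.062500000 − 0.031735537 = 0.030764463 → n_i = 5.701  (not an integer) ✗
  n_f = 5: 1/n_i² = 0.040000000 − 0.031735537 = 0.008264463 → n_i = 11.000  → integer, n_i = 11 ✓

Only n_f = 5 gives an integer upper level, n_i = 11.

The transition is from n = 11 to n = 5 (emission).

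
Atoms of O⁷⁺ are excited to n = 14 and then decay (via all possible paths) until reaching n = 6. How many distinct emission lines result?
36

The electron can occupy levels n = 6, 7, ..., 14 during de-excitation — that is m = 14 - 6 + 1 = 9 distinct levels.

The number of distinct spectral lines equals the number of ways to choose 2 of these m levels (each pair gives one possible emission transition):

Number of lines = m(m-1)/2 = 9×8/2 = 36

These correspond to all possible transitions between the 9 levels:
14 → 13, 14 → 12, 14 → 11, 14 → 10, 14 → 9, 14 → 8, 14 → 7, 14 → 6...

Each transition produces a photon with a unique energy (and thus wavelength). This count does not depend on Z.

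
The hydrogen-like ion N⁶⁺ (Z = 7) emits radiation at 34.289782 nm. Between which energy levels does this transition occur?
n = 11 → n = 4

First, find the photon energy from the wavelength (hc = 1239.84 eV·nm):
E = hc/λ = 1239.84 eV·nm / 34.289782 nm = 36.157710 eV

The energy levels of N⁶⁺ satisfy E_n = -13.6057 × 7² / n² eV, so an emission n_i → n_f releases
ΔE = 13.6057 × 7² × (1/n_f² − 1/n_i²) eV.

Setting ΔE equal to the photon energy:
1/n_f² − 1/n_i² = 36.157710 / (13.6057 × 7²) = 0.054235537

Since 1/n_i² must be positive, we need 1/n_f² > 0.054235537, i.e. n_f ≤ 4. For each allowed n_f, solve n_i = (1/n_f² − 0.054235537)^(−1/2) and check whether it is a whole number:
  n_f = 1: 1/n_i² = 1.000000000 − 0.054235537 = 0.945764463 → n_i = 1.028  (not an integer) ✗
  n_f = 2: 1/n_i² = 0.250000000 − 0.054235537 = 0.195764463 → n_i = 2.260  (not an integer) ✗
  n_f = 3: 1/n_i² = 0.111111111 − 0.054235537 = 0.056875574 → n_i = 4.193  (not an integer) ✗
  n_f = 4: 1/n_i² = 0.062500000 − 0.054235537 = 0.008264463 → n_i = 11.000  → integer, n_i = 11 ✓

Only n_f = 4 gives an integer upper level, n_i = 11.

The transition is from n = 11 to n = 4 (emission).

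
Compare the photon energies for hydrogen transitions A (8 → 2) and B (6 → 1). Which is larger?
6 → 1

Calculate the energy for each transition:

Transition 8 → 2:
ΔE₁ = |E_2 - E_8| = |-13.6057/2² - (-13.6057/8²)|
ΔE₁ = |-3.401425000000 - (-0.212589062500)| = 3.188835938 eV

Transition 6 → 1:
ΔE₂ = |E_1 - E_6| = |-13.6057/1² - (-13.6057/6²)|
ΔE₂ = |-13.605700000000 - (-0.377936111111)| = 13.227763889 eV

Since 13.227763889 eV > 3.188835938 eV, the transition 6 → 1 emits the more energetic photon.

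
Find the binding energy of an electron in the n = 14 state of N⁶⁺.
3.401425 eV

The ionization energy is the energy needed to remove the electron completely (n → ∞).

For a hydrogen-like ion with Z = 7, E_n = -13.6057 Z² / n² eV.

At n = 14: E_14 = -13.6057 × 7² / 14² = -3.401425000 eV
At n = ∞: E_∞ = 0 eV

Ionization energy = E_∞ - E_14 = 0 - (-3.401425000) = 3.401425000 eV
Ionization energy ≈ 3.401425 eV

This is also called the binding energy of the electron in state n = 14.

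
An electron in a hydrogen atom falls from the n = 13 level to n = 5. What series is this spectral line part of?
Pfund series

The spectral series in hydrogen are named based on the final (lower) energy level:
- Lyman series: n_final = 1 (ultraviolet)
- Balmer series: n_final = 2 (visible/near-UV)
- Paschen series: n_final = 3 (infrared)
- Brackett series: n_final = 4 (infrared)
- Pfund series: n_final = 5 (far infrared)

Since this transition ends at n = 5, it belongs to the Pfund series.

For reference, this 13 → 5 line has photon energy
ΔE = 13.6057 eV × (1/5² - 1/13²) = 0.46372089941 eV,
corresponding to wavelength λ = hc/ΔE = 1239.84 eV·nm / 0.46372089941 eV = 2673.67721 nm in the far infrared region.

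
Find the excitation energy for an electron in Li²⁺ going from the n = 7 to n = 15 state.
1.954778 eV

The energy levels of a hydrogen-like atom are E_n = -13.6057 Z² eV / n².

Energy at n = 7: E_7 = -13.6057 × 3² / 7² = -2.499006122 eV
Energy at n = 15: E_15 = -13.6057 × 3² / 15² = -0.544228000 eV

The excitation energy is the difference:
ΔE = E_15 - E_7
ΔE = -0.544228000 - (-2.499006122)
ΔE = 1.954778 eV

Since this is positive, energy must be absorbed (photon absorption).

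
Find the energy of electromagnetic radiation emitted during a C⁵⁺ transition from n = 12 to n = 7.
6.59460 eV

The energy levels are E_n = -13.6057 Z² eV / n².

Energy at n = 12: E_12 = -13.6057 × 6² / 12² = -3.40142500 eV
Energy at n = 7: E_7 = -13.6057 × 6² / 7² = -9.99602449 eV

For emission (electron falling to lower state), the photon energy is:
E_photon = E_12 - E_7 = |-3.40142500 - (-9.99602449)|
E_photon = 6.59460 eV

This energy is carried away by the emitted photon.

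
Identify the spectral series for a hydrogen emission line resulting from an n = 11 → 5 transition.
Pfund series

The spectral series in hydrogen are named based on the final (lower) energy level:
- Lyman series: n_final = 1 (ultraviolet)
- Balmer series: n_final = 2 (visible/near-UV)
- Paschen series: n_final = 3 (infrared)
- Brackett series: n_final = 4 (infrared)
- Pfund series: n_final = 5 (far infrared)

Since this transition ends at n = 5, it belongs to the Pfund series.

For reference, this 11 → 5 line has photon energy
ΔE = 13.6057 eV × (1/5² - 1/11²) = 0.431784198 eV,
corresponding to wavelength λ = hc/ΔE = 1239.84 eV·nm / 0.431784198 eV = 2871.434 nm in the far infrared region.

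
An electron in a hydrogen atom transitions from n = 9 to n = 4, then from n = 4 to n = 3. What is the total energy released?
1.3438 eV

The energy levels of hydrogen are E_n = -13.6057 / n² eV.

First transition (9 → 4):
ΔE₁ = |E_4 - E_9|
ΔE₁ = |-0.8503562500 - (-0.1679716049)| = 0.6823846 eV

Second transition (4 → 3):
ΔE₂ = |E_3 - E_4|
ΔE₂ = |-1.5117444444 - (-0.8503562500)| = 0.6613882 eV

Total energy released:
E_total = ΔE₁ + ΔE₂ = 0.6823846 + 0.6613882 = 1.3438 eV

Note: This equals the direct transition 9 → 3: 1.3438 eV ✓
Energy is conserved regardless of the path taken.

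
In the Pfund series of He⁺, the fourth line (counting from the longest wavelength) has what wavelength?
823.79995 nm

The lines of a series are numbered from the longest wavelength (smallest ΔE) outward; the fourth line is the transition from n = n_f + 4 to n_f.
The Pfund series has all transitions ending at n_f = 5.

For He⁺ (Z = 2), the fourth line (δ-line) is the jump from n = 9 to n = 5:
E_9 = -13.6057 × 2² / 9² = -0.671886420 eV
E_5 = -13.6057 × 2² / 5² = -2.176912000 eV
ΔE = E_9 - E_5 = 1.505025580 eV

λ = hc/E = 1239.84 eV·nm / 1.505025580 eV
λ = 823.79995 nm

This is the δ-line of the Pfund series in He⁺.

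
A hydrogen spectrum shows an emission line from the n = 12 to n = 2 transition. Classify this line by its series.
Balmer series

The spectral series in hydrogen are named based on the final (lower) energy level:
- Lyman series: n_final = 1 (ultraviolet)
- Balmer series: n_final = 2 (visible/near-UV)
- Paschen series: n_final = 3 (infrared)
- Brackett series: n_final = 4 (infrared)
- Pfund series: n_final = 5 (far infrared)

Since this transition ends at n = 2, it belongs to the Balmer series.

For reference, this 12 → 2 line has photon energy
ΔE = 13.6057 eV × (1/2² - 1/12²) = 3.3069410 eV,
corresponding to wavelength λ = hc/ΔE = 1239.84 eV·nm / 3.3069410 eV = 374.921 nm in the visible/near-UV region.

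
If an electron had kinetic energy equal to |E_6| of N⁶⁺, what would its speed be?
2.55231e+06 m/s (or 0.851% of c)

The binding energy at n = 6 for N⁶⁺ is:
E_6 = -13.6057 × 7²/6² = -18.5188694 eV
|E_6| = 18.5188694 eV

Convert to Joules:
KE = 18.5188694 eV × (1.602177 × 10⁻¹⁹ J/eV) = 2.9670507e-18 J

Using KE = ½mv²:
v = √(2·KE/m_e)
v = √(2 × 2.9670507e-18 J / 9.10938 × 10⁻³¹ kg)
v = 2.55231e+06 m/s

This is approximately 0.851% the speed of light.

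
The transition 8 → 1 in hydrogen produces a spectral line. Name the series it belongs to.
Lyman series

The spectral series in hydrogen are named based on the final (lower) energy level:
- Lyman series: n_final = 1 (ultraviolet)
- Balmer series: n_final = 2 (visible/near-UV)
- Paschen series: n_final = 3 (infrared)
- Brackett series: n_final = 4 (infrared)
- Pfund series: n_final = 5 (far infrared)

Since this transition ends at n = 1, it belongs to the Lyman series.

For reference, this 8 → 1 line has photon energy
ΔE = 13.6057 eV × (1/1² - 1/8²) = 13.39311094 eV,
corresponding to wavelength λ = hc/ΔE = 1239.84 eV·nm / 13.39311094 eV = 92.572966 nm in the ultraviolet region.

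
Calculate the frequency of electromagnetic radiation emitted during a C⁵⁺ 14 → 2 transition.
2.9004e+16 Hz

First, find the transition energy:
E_14 = -13.6057 × 6² / 14² = -2.4990061 eV
E_2 = -13.6057 × 6² / 2² = -122.4513000 eV
|ΔE| = |E_2 - E_14| = 119.9522939 eV

Convert to Joules: E = 119.9522939 eV × (1.602177 × 10⁻¹⁹ J/eV) = 1.921848e-17 J

Using E = hf:
f = E/h = 1.921848e-17 J / (6.62607 × 10⁻³⁴ J·s)
f = 2.9004e+16 Hz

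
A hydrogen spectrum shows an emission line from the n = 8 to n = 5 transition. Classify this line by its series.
Pfund series

The spectral series in hydrogen are named based on the final (lower) energy level:
- Lyman series: n_final = 1 (ultraviolet)
- Balmer series: n_final = 2 (visible/near-UV)
- Paschen series: n_final = 3 (infrared)
- Brackett series: n_final = 4 (infrared)
- Pfund series: n_final = 5 (far infrared)

Since this transition ends at n = 5, it belongs to the Pfund series.

For reference, this 8 → 5 line has photon energy
ΔE = 13.6057 eV × (1/5² - 1/8²) = 0.331638938 eV,
corresponding to wavelength λ = hc/ΔE = 1239.84 eV·nm / 0.331638938 eV = 3738.524 nm in the far infrared region.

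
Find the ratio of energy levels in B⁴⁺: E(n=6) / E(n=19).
10.02778

Using E_n = -13.6057 Z² / n² eV with Z = 5:

E_6 = -13.6057 × 5² / 6² = -340.1425 / 36 = -9.44840277778 eV
E_19 = -13.6057 × 5² / 19² = -340.1425 / 361 = -0.94222299169 eV

The ratio is:
E_6/E_19 = (-9.44840277778) / (-0.94222299169)
E_6/E_19 = (-340.1425/36) / (-340.1425/361)
E_6/E_19 = 361/36
E_6/E_19 = 10.02778
(Note: the Z² factors cancel in the ratio.)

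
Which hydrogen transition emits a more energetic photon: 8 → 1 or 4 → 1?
8 → 1

Calculate the energy for each transition:

Transition 8 → 1:
ΔE₁ = |E_1 - E_8| = |-13.6057/1² - (-13.6057/8²)|
ΔE₁ = |-13.605700000000 - (-0.212589062500)| = 13.393110938 eV

Transition 4 → 1:
ΔE₂ = |E_1 - E_4| = |-13.6057/1² - (-13.6057/4²)|
ΔE₂ = |-13.605700000000 - (-0.850356250000)| = 12.755343750 eV

Since 13.393110938 eV > 12.755343750 eV, the transition 8 → 1 emits the more energetic photon.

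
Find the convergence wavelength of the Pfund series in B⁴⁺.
91.126513 nm

The series limit corresponds to the transition from n = ∞ to n = 5.
This is the highest energy (shortest wavelength) transition in the Pfund series.

E_∞ = 0 eV
E_5 = -13.6057 × 5² / 5² = -13.60570000 eV

Energy at series limit:
ΔE = E_∞ - E_5 = 0 - (-13.60570000) = 13.60570000 eV
λ = hc/E = 1239.84 eV·nm / 13.60570000 eV = 91.126513 nm

This energy equals the ionization energy from the n = 5 state of B⁴⁺.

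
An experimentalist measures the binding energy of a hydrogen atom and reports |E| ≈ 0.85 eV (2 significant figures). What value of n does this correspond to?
n = 4

The exact energy levels follow E_n = -13.6057 eV / n².

The measured value (-0.85 eV) is reported to only 2 significant figures, so we must test candidate n values and see which one matches to that precision.

Candidate energies:
  n = 2:  E = -13.6057/2² = -3.40143 eV
  n = 3:  E = -13.6057/3² = -1.51174 eV
  n = 4:  E = -13.6057/4² = -0.85036 eV  ← matches
  n = 5:  E = -13.6057/5² = -0.54423 eV
  n = 6:  E = -13.6057/6² = -0.37794 eV

Checking against the measurement of -0.85 eV (2 sig figs), only n = 4 agrees:
E_4 = -0.85036 eV, which rounds to -0.85 eV ✓

Therefore n = 4.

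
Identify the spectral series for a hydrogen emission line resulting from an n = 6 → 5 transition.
Pfund series

The spectral series in hydrogen are named based on the final (lower) energy level:
- Lyman series: n_final = 1 (ultraviolet)
- Balmer series: n_final = 2 (visible/near-UV)
- Paschen series: n_final = 3 (infrared)
- Brackett series: n_final = 4 (infrared)
- Pfund series: n_final = 5 (far infrared)

Since this transition ends at n = 5, it belongs to the Pfund series.

For reference, this 6 → 5 line has photon energy
ΔE = 13.6057 eV × (1/5² - 1/6²) = 0.1662918889 eV,
corresponding to wavelength λ = hc/ΔE = 1239.84 eV·nm / 0.1662918889 eV = 7455.8056 nm in the far infrared region.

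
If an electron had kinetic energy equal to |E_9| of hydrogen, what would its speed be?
2.43e+05 m/s (or 0.08% of c)

The binding energy at n = 9 for hydrogen is:
E_9 = -13.6057/9² = -0.167972 eV
|E_9| = 0.167972 eV

Convert to Joules:
KE = 0.167972 eV × (1.602177 × 10⁻¹⁹ J/eV) = 2.6912e-20 J

Using KE = ½mv²:
v = √(2·KE/m_e)
v = √(2 × 2.6912e-20 J / 9.10938 × 10⁻³¹ kg)
v = 2.43e+05 m/s

This is approximately 0.08% the speed of light.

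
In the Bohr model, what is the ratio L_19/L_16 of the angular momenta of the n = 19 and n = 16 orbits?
1.188

In the Bohr model, L_n = nℏ, so the ratio is purely the ratio of quantum numbers:

L_19/L_16 = 19ℏ / 16ℏ = 19/16 = 1.188

The angular momentum scales linearly with n.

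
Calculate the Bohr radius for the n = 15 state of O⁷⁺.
1.4883 nm (or 14.8831 Å)

The Bohr radius formula is:
r_n = n² a₀ / Z

where a₀ = 0.0529177 nm is the Bohr radius.

For O⁷⁺ (Z = 8) at n = 15:
r_15 = 15² × 0.0529177 nm / 8
r_15 = 225 × 0.0529177 nm / 8
r_15 = 11.90648 nm / 8
r_15 = 1.4883 nm

The electron orbits at approximately 1.4883 nm from the nucleus.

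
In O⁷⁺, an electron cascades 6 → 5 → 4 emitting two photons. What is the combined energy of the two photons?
30.23 eV

The energy levels of O⁷⁺ are E_n = -13.6057 × 8² / n² eV.

First transition (6 → 5):
ΔE₁ = |E_5 - E_6|
ΔE₁ = |-34.83059200 - (-24.18791111)| = 10.64268 eV

Second transition (5 → 4):
ΔE₂ = |E_4 - E_5|
ΔE₂ = |-54.42280000 - (-34.83059200)| = 19.59221 eV

Total energy released:
E_total = ΔE₁ + ΔE₂ = 10.64268 + 19.59221 = 30.23 eV

Note: This equals the direct transition 6 → 4: 30.23 eV ✓
Energy is conserved regardless of the path taken.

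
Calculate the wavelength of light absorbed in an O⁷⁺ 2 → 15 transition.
5.798491 nm

First, find the transition energy using E_n = -13.6057 Z² / n² eV:
E_2 = -13.6057 × 8² / 2² = -217.69120000 eV
E_15 = -13.6057 × 8² / 15² = -3.87006578 eV

Photon energy: |ΔE| = |E_15 - E_2| = 213.82113422 eV

Convert to wavelength using E = hc/λ with hc = 1239.84 eV·nm:
λ = hc/E = 1239.84 eV·nm / 213.82113422 eV
λ = 5.798491 nm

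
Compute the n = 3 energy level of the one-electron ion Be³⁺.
-24.188 eV

For hydrogen-like ions, the energy levels scale with Z²:
E_n = -13.6057 Z² / n² eV

For Be³⁺ (Z = 4) at n = 3:
E_3 = -13.6057 × 4² / 3²
E_3 = -13.6057 × 16 / 9
E_3 = -217.6912 / 9
E_3 = -24.188 eV

The energy is 16 times more negative than hydrogen at the same n due to the stronger nuclear charge.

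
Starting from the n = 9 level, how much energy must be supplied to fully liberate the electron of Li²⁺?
1.51174 eV

The ionization energy is the energy needed to remove the electron completely (n → ∞).

For a hydrogen-like ion with Z = 3, E_n = -13.6057 Z² / n² eV.

At n = 9: E_9 = -13.6057 × 3² / 9² = -1.51174444 eV
At n = ∞: E_∞ = 0 eV

Ionization energy = E_∞ - E_9 = 0 - (-1.51174444) = 1.51174444 eV
Ionization energy ≈ 1.51174 eV

This is also called the binding energy of the electron in state n = 9.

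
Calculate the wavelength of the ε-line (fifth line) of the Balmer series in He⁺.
99.2266 nm

The lines of a series are numbered from the longest wavelength (smallest ΔE) outward; the fifth line is the transition from n = n_f + 5 to n_f.
The Balmer series has all transitions ending at n_f = 2.

For He⁺ (Z = 2), the fifth line (ε-line) is the jump from n = 7 to n = 2:
E_7 = -13.6057 × 2² / 7² = -1.110669 eV
E_2 = -13.6057 × 2² / 2² = -13.605700 eV
ΔE = E_7 - E_2 = 12.495031 eV

λ = hc/E = 1239.84 eV·nm / 12.495031 eV
λ = 99.2266 nm

This is the ε-line of the Balmer series in He⁺.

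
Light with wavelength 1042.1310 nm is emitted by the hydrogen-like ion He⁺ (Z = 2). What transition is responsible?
n = 13 → n = 6

First, find the photon energy from the wavelength (hc = 1239.84 eV·nm):
E = hc/λ = 1239.84 eV·nm / 1042.1310 nm = 1.1897161 eV

The energy levels of He⁺ satisfy E_n = -13.6057 × 2² / n² eV, so an emission n_i → n_f releases
ΔE = 13.6057 × 2² × (1/n_f² − 1/n_i²) eV.

Setting ΔE equal to the photon energy:
1/n_f² − 1/n_i² = 1.1897161 / (13.6057 × 2²) = 0.021860619

Since 1/n_i² must be positive, we need 1/n_f² > 0.021860619, i.e. n_f ≤ 6. For each allowed n_f, solve n_i = (1/n_f² − 0.021860619)^(−1/2) and check whether it is a whole number:
  n_f = 1: 1/n_i² = 1.000000000 − 0.021860619 = 0.978139381 → n_i = 1.011  (not an integer) ✗
  n_f = 2: 1/n_i² = 0.250000000 − 0.021860619 = 0.228139381 → n_i = 2.094  (not an integer) ✗
  n_f = 3: 1/n_i² = 0.111111111 − 0.021860619 = 0.089250492 → n_i = 3.347  (not an integer) ✗
  n_f = 4: 1/n_i² = 0.062500000 − 0.021860619 = 0.040639381 → n_i = 4.961  (not an integer) ✗
  n_f = 5: 1/n_i² = 0.040000000 − 0.021860619 = 0.018139381 → n_i = 7.425  (not an integer) ✗
  n_f = 6: 1/n_i² = 0.027777778 − 0.021860619 = 0.005917159 → n_i = 13.000  → integer, n_i = 13 ✓

Only n_f = 6 gives an integer upper level, n_i = 13.

The transition is from n = 13 to n = 6 (emission).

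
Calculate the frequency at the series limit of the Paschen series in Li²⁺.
3.290e+15 Hz

The series limit corresponds to the transition from n = ∞ to n = 3.
This is the highest energy (shortest wavelength) transition in the Paschen series.

E_∞ = 0 eV
E_3 = -13.6057 × 3² / 3² = -13.60570000 eV

Energy at series limit:
ΔE = E_∞ - E_3 = 0 - (-13.60570000) = 13.60570000 eV
E = 13.60570000 eV × (1.602177 × 10⁻¹⁹ J/eV) = 2.17987e-18 J
f = E/h = 2.17987e-18 J / (6.62607 × 10⁻³⁴ J·s) = 3.290e+15 Hz

This energy equals the ionization energy from the n = 3 state of Li²⁺.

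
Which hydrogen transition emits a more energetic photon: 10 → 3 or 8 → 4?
10 → 3

Calculate the energy for each transition:

Transition 10 → 3:
ΔE₁ = |E_3 - E_10| = |-13.6057/3² - (-13.6057/10²)|
ΔE₁ = |-1.51174444444 - (-0.13605700000)| = 1.37568744 eV

Transition 8 → 4:
ΔE₂ = |E_4 - E_8| = |-13.6057/4² - (-13.6057/8²)|
ΔE₂ = |-0.85035625000 - (-0.21258906250)| = 0.63776719 eV

Since 1.37568744 eV > 0.63776719 eV, the transition 10 → 3 emits the more energetic photon.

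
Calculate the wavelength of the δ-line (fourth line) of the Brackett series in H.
1944.03228 nm

The lines of a series are numbered from the longest wavelength (smallest ΔE) outward; the fourth line is the transition from n = n_f + 4 to n_f.
The Brackett series has all transitions ending at n_f = 4.

For H, the fourth line (δ-line) is the jump from n = 8 to n = 4:
E_8 = -13.6057 / 8² = -0.21258906250 eV
E_4 = -13.6057 / 4² = -0.85035625000 eV
ΔE = E_8 - E_4 = 0.63776718750 eV

λ = hc/E = 1239.84 eV·nm / 0.63776718750 eV
λ = 1944.03228 nm

This is the δ-line of the Brackett series in H.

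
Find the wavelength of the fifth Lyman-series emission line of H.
93.730128 nm

The lines of a series are numbered from the longest wavelength (smallest ΔE) outward; the fifth line is the transition from n = n_f + 5 to n_f.
The Lyman series has all transitions ending at n_f = 1.

For H, the fifth line (ε-line) is the jump from n = 6 to n = 1:
E_6 = -13.6057 / 6² = -0.37793611 eV
E_1 = -13.6057 / 1² = -13.60570000 eV
ΔE = E_6 - E_1 = 13.22776389 eV

λ = hc/E = 1239.84 eV·nm / 13.22776389 eV
λ = 93.730128 nm

This is the ε-line of the Lyman series in H.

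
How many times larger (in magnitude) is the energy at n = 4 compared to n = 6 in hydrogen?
2.25000

Using E_n = -13.6057 Z² / n² eV with Z = 1:

E_4 = -13.6057 / 4² = -13.6057 / 16 = -0.85035625000 eV
E_6 = -13.6057 / 6² = -13.6057 / 36 = -0.37793611111 eV

The ratio is:
E_4/E_6 = (-0.85035625000) / (-0.37793611111)
E_4/E_6 = (-13.6057/16) / (-13.6057/36)
E_4/E_6 = 36/16
E_4/E_6 = 2.25000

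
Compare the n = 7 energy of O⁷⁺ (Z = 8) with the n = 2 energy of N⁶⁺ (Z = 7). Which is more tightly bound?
N⁶⁺ at n = 2 (E = -166.66983 eV)

Using E_n = -13.6057 Z² / n² eV:

O⁷⁺ (Z = 8) at n = 7:
E = -13.6057 × 8² / 7² = -13.6057 × 64 / 49 = -17.77071020 eV

N⁶⁺ (Z = 7) at n = 2:
E = -13.6057 × 7² / 2² = -13.6057 × 49 / 4 = -166.66982500 eV

Since -166.66982500 eV < -17.77071020 eV,
N⁶⁺ at n = 2 is more tightly bound (requires more energy to ionize).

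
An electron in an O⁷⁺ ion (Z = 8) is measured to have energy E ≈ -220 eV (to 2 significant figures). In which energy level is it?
n = 2

The exact energy levels follow E_n = -13.6057 Z² / n² eV with Z = 8.

The measured value (-220 eV) is reported to only 2 significant figures, so we must test candidate n values and see which one matches to that precision.

Candidate energies:
  n = 1:  E = -13.6057 × 8² / 1² = -870.76480 eV
  n = 2:  E = -13.6057 × 8² / 2² = -217.69120 eV  ← matches
  n = 3:  E = -13.6057 × 8² / 3² = -96.75164 eV
  n = 4:  E = -13.6057 × 8² / 4² = -54.42280 eV

Checking against the measurement of -220 eV (2 sig figs), only n = 2 agrees:
E_2 = -217.69120 eV, which rounds to -220 eV ✓

Therefore n = 2.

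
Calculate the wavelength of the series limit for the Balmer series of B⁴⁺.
14.580242 nm

The series limit corresponds to the transition from n = ∞ to n = 2.
This is the highest energy (shortest wavelength) transition in the Balmer series.

E_∞ = 0 eV
E_2 = -13.6057 × 5² / 2² = -85.03562500 eV

Energy at series limit:
ΔE = E_∞ - E_2 = 0 - (-85.03562500) = 85.03562500 eV
λ = hc/E = 1239.84 eV·nm / 85.03562500 eV = 14.580242 nm

This energy equals the ionization energy from the n = 2 state of B⁴⁺.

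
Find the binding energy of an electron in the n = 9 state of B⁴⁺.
4.199 eV

The ionization energy is the energy needed to remove the electron completely (n → ∞).

For a hydrogen-like ion with Z = 5, E_n = -13.6057 Z² / n² eV.

At n = 9: E_9 = -13.6057 × 5² / 9² = -4.199290 eV
At n = ∞: E_∞ = 0 eV

Ionization energy = E_∞ - E_9 = 0 - (-4.199290) = 4.199290 eV
Ionization energy ≈ 4.199 eV

This is also called the binding energy of the electron in state n = 9.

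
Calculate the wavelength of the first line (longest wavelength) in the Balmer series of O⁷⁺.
10.252 nm

The longest wavelength corresponds to the smallest energy transition in the series.
The Balmer series has all transitions ending at n_f = 2.

For O⁷⁺ (Z = 8), the first line (α-line) is the jump from n = 3 to n = 2:
E_3 = -13.6057 × 8² / 3² = -96.75164 eV
E_2 = -13.6057 × 8² / 2² = -217.69120 eV
ΔE = E_3 - E_2 = 120.93956 eV

λ = hc/E = 1239.84 eV·nm / 120.93956 eV
λ = 10.252 nm

This is the α-line of the Balmer series in O⁷⁺.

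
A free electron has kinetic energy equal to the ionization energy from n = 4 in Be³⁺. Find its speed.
2.19e+06 m/s (or 0.72974% of c)

The binding energy at n = 4 for Be³⁺ is:
E_4 = -13.6057 × 4²/4² = -13.6057000 eV
|E_4| = 13.6057000 eV

Convert to Joules:
KE = 13.6057000 eV × (1.602177 × 10⁻¹⁹ J/eV) = 2.1799e-18 J

Using KE = ½mv²:
v = √(2·KE/m_e)
v = √(2 × 2.1799e-18 J / 9.10938 × 10⁻³¹ kg)
v = 2.19e+06 m/s

This is approximately 0.72974% the speed of light.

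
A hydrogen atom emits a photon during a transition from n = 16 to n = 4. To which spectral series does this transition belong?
Brackett series

The spectral series in hydrogen are named based on the final (lower) energy level:
- Lyman series: n_final = 1 (ultraviolet)
- Balmer series: n_final = 2 (visible/near-UV)
- Paschen series: n_final = 3 (infrared)
- Brackett series: n_final = 4 (infrared)
- Pfund series: n_final = 5 (far infrared)

Since this transition ends at n = 4, it belongs to the Brackett series.

For reference, this 16 → 4 line has photon energy
ΔE = 13.6057 eV × (1/4² - 1/16²) = 0.797208984 eV,
corresponding to wavelength λ = hc/ΔE = 1239.84 eV·nm / 0.797208984 eV = 1555.226 nm in the infrared region.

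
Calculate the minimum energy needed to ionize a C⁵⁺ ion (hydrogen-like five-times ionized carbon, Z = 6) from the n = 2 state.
122.4513 eV

The ionization energy is the energy needed to remove the electron completely (n → ∞).

For a hydrogen-like ion with Z = 6, E_n = -13.6057 Z² / n² eV.

At n = 2: E_2 = -13.6057 × 6² / 2² = -122.4513000 eV
At n = ∞: E_∞ = 0 eV

Ionization energy = E_∞ - E_2 = 0 - (-122.4513000) = 122.4513000 eV
Ionization energy ≈ 122.4513 eV

This is also called the binding energy of the electron in state n = 2.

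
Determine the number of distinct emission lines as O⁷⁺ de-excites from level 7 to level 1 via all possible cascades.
21

The electron can occupy levels n = 1, 2, ..., 7 during de-excitation — that is m = 7 - 1 + 1 = 7 distinct levels.

The number of distinct spectral lines equals the number of ways to choose 2 of these m levels (each pair gives one possible emission transition):

Number of lines = m(m-1)/2 = 7×6/2 = 21

These correspond to all possible transitions between the 7 levels:
7 → 6, 7 → 5, 7 → 4, 7 → 3, 7 → 2, 7 → 1, 6 → 5, 6 → 4...

Each transition produces a photon with a unique energy (and thus wavelength). This count does not depend on Z.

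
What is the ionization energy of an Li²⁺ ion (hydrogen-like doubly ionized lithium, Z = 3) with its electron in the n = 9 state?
1.511744 eV

The ionization energy is the energy needed to remove the electron completely (n → ∞).

For a hydrogen-like ion with Z = 3, E_n = -13.6057 Z² / n² eV.

At n = 9: E_9 = -13.6057 × 3² / 9² = -1.511744444 eV
At n = ∞: E_∞ = 0 eV

Ionization energy = E_∞ - E_9 = 0 - (-1.511744444) = 1.511744444 eV
Ionization energy ≈ 1.511744 eV

This is also called the binding energy of the electron in state n = 9.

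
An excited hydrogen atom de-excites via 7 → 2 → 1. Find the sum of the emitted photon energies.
13.328 eV

The energy levels of hydrogen are E_n = -13.6057 / n² eV.

First transition (7 → 2):
ΔE₁ = |E_2 - E_7|
ΔE₁ = |-3.401425000 - (-0.277667347)| = 3.123758 eV

Second transition (2 → 1):
ΔE₂ = |E_1 - E_2|
ΔE₂ = |-13.605700000 - (-3.401425000)| = 10.204275 eV

Total energy released:
E_total = ΔE₁ + ΔE₂ = 3.123758 + 10.204275 = 13.328 eV

Note: This equals the direct transition 7 → 1: 13.328 eV ✓
Energy is conserved regardless of the path taken.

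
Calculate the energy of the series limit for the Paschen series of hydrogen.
1.5117 eV

The series limit corresponds to the transition from n = ∞ to n = 3.
This is the highest energy (shortest wavelength) transition in the Paschen series.

E_∞ = 0 eV
E_3 = -13.6057 / 3² = -1.5117 eV

Energy at series limit:
ΔE = E_∞ - E_3 = 0 - (-1.5117) = 1.5117 eV

This energy equals the ionization energy from the n = 3 state of hydrogen.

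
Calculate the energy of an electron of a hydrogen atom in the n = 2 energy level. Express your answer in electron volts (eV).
-3.40 eV

The energy levels of a hydrogen-like atom are given by:
E_n = -13.6057 eV / n²

For n = 2:
E_2 = -13.6057 eV / 2²
E_2 = -13.6057 eV / 4
E_2 = -3.40 eV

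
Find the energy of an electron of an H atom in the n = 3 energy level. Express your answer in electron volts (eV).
-1.51174 eV

The energy levels of a hydrogen-like atom are given by:
E_n = -13.6057 eV / n²

For n = 3:
E_3 = -13.6057 eV / 3²
E_3 = -13.6057 eV / 9
E_3 = -1.51174 eV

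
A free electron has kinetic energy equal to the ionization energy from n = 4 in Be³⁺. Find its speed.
2.18769e+06 m/s (or 0.7297% of c)

The binding energy at n = 4 for Be³⁺ is:
E_4 = -13.6057 × 4²/4² = -13.6057000 eV
|E_4| = 13.6057000 eV

Convert to Joules:
KE = 13.6057000 eV × (1.602177 × 10⁻¹⁹ J/eV) = 2.1798740e-18 J

Using KE = ½mv²:
v = √(2·KE/m_e)
v = √(2 × 2.1798740e-18 J / 9.10938 × 10⁻³¹ kg)
v = 2.18769e+06 m/s

This is approximately 0.7297% the speed of light.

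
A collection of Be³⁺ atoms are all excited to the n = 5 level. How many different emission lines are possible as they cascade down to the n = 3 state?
3

The electron can occupy levels n = 3, 4, ..., 5 during de-excitation — that is m = 5 - 3 + 1 = 3 distinct levels.

The number of distinct spectral lines equals the number of ways to choose 2 of these m levels (each pair gives one possible emission transition):

Number of lines = m(m-1)/2 = 3×2/2 = 3

These correspond to all possible transitions between the 3 levels:
5 → 4, 5 → 3, 4 → 3

Each transition produces a photon with a unique energy (and thus wavelength). This count does not depend on Z.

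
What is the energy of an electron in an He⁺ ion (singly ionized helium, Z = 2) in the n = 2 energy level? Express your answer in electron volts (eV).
-13.6057 eV

The energy levels of a hydrogen-like atom are given by:
E_n = -13.6057 Z² / n² eV  (with Z = 2 for He⁺)

For n = 2:
E_2 = -13.6057 × 2² / 2²
E_2 = -13.6057 × 4 / 4
E_2 = -13.6057 eV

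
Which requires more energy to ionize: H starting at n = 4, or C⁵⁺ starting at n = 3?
C⁵⁺ at n = 3 (E = -54.42280 eV)

Using E_n = -13.6057 Z² / n² eV:

H (Z = 1) at n = 4:
E = -13.6057 × 1² / 4² = -13.6057 × 1 / 16 = -0.85035625 eV

C⁵⁺ (Z = 6) at n = 3:
E = -13.6057 × 6² / 3² = -13.6057 × 36 / 9 = -54.42280000 eV

Since -54.42280000 eV < -0.85035625 eV,
C⁵⁺ at n = 3 is more tightly bound (requires more energy to ionize).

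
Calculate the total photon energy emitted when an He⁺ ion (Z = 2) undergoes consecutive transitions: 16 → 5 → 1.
54.21021 eV

The energy levels of He⁺ are E_n = -13.6057 × 2² / n² eV.

First transition (16 → 5):
ΔE₁ = |E_5 - E_16|
ΔE₁ = |-2.17691200000 - (-0.21258906250)| = 1.96432294 eV

Second transition (5 → 1):
ΔE₂ = |E_1 - E_5|
ΔE₂ = |-54.42280000000 - (-2.17691200000)| = 52.24588800 eV

Total energy released:
E_total = ΔE₁ + ΔE₂ = 1.96432294 + 52.24588800 = 54.21021 eV

Note: This equals the direct transition 16 → 1: 54.21021 eV ✓
Energy is conserved regardless of the path taken.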